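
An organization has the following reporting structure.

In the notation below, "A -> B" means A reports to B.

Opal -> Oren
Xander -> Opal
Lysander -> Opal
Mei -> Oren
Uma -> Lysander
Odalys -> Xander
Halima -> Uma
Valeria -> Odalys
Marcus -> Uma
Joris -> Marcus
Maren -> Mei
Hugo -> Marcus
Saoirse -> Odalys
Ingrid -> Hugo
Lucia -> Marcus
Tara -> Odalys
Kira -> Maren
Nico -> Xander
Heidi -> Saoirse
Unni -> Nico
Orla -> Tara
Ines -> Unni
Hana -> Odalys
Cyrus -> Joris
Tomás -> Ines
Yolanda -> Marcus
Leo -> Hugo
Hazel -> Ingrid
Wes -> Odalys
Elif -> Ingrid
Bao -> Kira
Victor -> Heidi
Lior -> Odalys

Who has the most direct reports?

Odalys

Direct-report counts: Oren has 2; Mei has 1; Maren has 1; Kira has 1; Opal has 2; Lysander has 1; Uma has 2; Marcus has 4; Hugo has 2; Ingrid has 2; Joris has 1; Xander has 2; Nico has 1; Unni has 1; Ines has 1; Odalys has 6; Tara has 1; Saoirse has 1; Heidi has 1. The largest is 6, held by Odalys.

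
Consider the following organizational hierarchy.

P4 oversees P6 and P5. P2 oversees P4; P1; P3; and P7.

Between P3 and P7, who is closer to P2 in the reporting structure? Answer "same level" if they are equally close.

Both P3 and P7 are 1 level below P2.

same level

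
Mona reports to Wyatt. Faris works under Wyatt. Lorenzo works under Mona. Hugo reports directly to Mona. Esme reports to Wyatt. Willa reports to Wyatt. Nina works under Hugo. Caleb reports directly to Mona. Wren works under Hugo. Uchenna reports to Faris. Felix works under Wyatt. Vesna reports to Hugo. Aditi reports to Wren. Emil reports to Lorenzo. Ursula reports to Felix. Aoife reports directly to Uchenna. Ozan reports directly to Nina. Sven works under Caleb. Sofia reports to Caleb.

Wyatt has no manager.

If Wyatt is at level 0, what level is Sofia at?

Chain from Sofia up to Wyatt: Sofia → Caleb → Mona → Wyatt. That is 3 steps up, so Sofia is 3 levels below Wyatt.

3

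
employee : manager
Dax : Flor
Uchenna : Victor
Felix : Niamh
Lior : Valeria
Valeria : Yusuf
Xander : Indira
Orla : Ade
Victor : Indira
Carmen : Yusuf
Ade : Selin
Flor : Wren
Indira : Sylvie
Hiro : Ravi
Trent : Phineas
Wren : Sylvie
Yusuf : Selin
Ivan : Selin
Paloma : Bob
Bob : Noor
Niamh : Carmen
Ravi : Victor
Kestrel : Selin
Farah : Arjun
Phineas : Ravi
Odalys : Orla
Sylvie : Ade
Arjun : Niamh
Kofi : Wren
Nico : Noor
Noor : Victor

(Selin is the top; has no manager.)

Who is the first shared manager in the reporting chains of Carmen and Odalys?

Selin

Carmen's chain of managers is Yusuf, Selin. Odalys's chain of managers is Orla, Ade, Selin. The first manager that appears in both chains is Selin.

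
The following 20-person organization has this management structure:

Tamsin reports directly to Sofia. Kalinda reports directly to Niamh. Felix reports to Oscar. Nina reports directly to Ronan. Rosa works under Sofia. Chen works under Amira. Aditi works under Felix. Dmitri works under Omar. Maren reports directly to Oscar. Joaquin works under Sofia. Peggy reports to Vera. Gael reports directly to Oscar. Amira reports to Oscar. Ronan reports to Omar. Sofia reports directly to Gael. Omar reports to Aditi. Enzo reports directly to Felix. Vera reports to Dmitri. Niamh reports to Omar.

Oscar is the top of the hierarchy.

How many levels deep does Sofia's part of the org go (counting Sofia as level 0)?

The longest chain under Sofia runs Sofia → Joaquin, which is 1 level below Sofia.

1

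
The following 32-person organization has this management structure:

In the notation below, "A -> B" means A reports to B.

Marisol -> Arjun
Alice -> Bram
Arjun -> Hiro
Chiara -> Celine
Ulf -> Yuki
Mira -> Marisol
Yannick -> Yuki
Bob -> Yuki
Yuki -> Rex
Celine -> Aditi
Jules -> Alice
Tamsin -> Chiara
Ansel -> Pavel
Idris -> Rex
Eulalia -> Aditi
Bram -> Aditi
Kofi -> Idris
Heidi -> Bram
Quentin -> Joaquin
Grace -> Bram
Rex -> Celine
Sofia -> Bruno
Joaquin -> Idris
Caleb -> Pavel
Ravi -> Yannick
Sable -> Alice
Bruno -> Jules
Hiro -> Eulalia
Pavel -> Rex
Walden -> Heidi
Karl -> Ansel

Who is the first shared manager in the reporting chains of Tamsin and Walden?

Tamsin's chain of managers is Chiara, Celine, Aditi. Walden's chain of managers is Heidi, Bram, Aditi. The first manager that appears in both chains is Aditi.

Aditi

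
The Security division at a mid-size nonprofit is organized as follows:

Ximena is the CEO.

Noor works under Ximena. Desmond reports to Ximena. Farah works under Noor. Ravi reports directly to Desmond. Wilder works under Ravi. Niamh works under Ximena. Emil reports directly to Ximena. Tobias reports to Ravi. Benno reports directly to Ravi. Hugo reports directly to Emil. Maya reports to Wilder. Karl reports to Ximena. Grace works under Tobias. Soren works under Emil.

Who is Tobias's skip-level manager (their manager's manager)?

Tobias reports to Ravi, and Ravi reports to Desmond. So Tobias's skip-level manager is Desmond.

Desmond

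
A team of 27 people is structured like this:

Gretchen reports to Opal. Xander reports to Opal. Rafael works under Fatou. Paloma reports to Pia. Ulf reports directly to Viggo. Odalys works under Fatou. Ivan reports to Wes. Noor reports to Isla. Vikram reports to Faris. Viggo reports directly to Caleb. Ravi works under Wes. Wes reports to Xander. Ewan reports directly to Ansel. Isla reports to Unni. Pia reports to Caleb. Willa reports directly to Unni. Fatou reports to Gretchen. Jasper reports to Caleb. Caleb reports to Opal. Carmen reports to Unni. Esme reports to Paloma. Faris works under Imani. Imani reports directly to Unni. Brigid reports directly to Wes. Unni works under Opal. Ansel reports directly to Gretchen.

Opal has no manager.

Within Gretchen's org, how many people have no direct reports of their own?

3

The people in Gretchen's organization with no one reporting to them are Ewan, Odalys, Rafael. That is 3.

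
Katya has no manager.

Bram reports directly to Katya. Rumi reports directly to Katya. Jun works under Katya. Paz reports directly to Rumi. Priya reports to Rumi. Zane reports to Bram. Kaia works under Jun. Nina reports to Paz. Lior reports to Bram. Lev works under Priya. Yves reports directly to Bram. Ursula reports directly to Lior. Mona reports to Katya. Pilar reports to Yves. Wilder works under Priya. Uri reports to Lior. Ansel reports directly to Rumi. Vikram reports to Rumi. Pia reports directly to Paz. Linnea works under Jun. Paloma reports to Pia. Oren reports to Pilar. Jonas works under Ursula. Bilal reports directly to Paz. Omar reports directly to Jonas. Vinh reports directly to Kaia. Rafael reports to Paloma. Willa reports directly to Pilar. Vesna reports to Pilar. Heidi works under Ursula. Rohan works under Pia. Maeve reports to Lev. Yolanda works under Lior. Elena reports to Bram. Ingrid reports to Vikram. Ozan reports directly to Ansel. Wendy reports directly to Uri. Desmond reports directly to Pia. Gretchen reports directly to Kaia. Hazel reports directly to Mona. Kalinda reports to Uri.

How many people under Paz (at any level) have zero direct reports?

5

The people in Paz's organization with no one reporting to them are Bilal, Desmond, Rohan, Rafael, Nina. That is 5.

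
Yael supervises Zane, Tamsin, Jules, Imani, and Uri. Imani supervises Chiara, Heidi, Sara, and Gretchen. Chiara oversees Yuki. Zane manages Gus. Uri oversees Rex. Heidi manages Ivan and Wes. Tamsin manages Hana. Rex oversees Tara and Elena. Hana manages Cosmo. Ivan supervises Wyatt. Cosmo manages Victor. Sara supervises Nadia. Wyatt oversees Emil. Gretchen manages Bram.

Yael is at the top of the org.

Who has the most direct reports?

Direct-report counts: Yael has 5; Tamsin has 1; Hana has 1; Cosmo has 1; Uri has 1; Rex has 2; Zane has 1; Imani has 4; Gretchen has 1; Sara has 1; Heidi has 2; Ivan has 1; Wyatt has 1; Chiara has 1. The largest is 5, held by Yael.

Yael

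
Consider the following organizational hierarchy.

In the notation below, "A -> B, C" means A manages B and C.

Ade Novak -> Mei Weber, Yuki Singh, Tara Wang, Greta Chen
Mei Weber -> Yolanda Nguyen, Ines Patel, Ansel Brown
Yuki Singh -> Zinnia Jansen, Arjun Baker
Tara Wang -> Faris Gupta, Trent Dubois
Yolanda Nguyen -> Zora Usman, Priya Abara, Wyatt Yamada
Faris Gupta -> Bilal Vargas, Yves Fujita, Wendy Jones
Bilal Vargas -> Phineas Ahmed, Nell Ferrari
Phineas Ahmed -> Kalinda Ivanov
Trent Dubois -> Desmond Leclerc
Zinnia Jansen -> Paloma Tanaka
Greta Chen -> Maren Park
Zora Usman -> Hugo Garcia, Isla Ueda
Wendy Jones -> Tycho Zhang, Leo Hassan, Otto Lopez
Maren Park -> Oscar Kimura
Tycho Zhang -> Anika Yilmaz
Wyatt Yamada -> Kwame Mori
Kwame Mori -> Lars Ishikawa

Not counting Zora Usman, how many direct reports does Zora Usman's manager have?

Zora Usman reports to Yolanda Nguyen. Yolanda Nguyen's other direct reports are Priya Abara, Wyatt Yamada — 2 peers.

2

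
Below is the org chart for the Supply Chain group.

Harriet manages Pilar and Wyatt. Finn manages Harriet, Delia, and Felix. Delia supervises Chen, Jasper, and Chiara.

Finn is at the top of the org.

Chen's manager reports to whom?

Finn

Chen reports to Delia, and Delia reports to Finn. So Chen's skip-level manager is Finn.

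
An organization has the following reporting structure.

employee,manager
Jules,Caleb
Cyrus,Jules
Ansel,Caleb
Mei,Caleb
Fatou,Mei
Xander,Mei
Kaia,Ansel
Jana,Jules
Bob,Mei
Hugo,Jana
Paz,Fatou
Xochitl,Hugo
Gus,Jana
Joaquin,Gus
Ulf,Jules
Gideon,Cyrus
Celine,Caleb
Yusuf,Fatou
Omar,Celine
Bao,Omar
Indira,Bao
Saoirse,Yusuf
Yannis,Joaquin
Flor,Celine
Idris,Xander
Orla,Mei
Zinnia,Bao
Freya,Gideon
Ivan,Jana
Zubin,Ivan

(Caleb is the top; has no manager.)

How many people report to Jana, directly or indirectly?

7

Jana directly manages Hugo, Gus, Ivan. Under Hugo: Xochitl (1). Under Gus: Joaquin, Yannis (2). Under Ivan: Zubin (1). So Jana's organization is 3 direct reports plus everyone under them: 2 + 3 + 2 = 7.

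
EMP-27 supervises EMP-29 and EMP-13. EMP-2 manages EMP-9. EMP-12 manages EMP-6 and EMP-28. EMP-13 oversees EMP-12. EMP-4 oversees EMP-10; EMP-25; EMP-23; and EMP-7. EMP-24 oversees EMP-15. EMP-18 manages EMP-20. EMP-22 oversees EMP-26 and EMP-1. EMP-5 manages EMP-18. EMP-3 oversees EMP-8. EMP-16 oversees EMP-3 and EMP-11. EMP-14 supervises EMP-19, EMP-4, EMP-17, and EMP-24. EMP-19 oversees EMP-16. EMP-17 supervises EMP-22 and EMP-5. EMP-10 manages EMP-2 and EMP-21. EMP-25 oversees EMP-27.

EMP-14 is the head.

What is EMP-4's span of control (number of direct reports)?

EMP-4 directly manages EMP-10, EMP-25, EMP-23, EMP-7. That is 4 direct reports.

4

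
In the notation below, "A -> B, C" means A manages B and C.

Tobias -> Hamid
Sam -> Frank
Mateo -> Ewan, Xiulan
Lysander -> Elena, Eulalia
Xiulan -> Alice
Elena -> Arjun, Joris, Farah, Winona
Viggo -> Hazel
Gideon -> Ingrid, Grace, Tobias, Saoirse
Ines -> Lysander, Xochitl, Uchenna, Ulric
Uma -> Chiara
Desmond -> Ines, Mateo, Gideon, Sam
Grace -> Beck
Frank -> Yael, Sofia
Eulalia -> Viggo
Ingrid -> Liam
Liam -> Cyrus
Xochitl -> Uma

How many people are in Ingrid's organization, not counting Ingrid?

Ingrid directly manages Liam. Under Liam: Cyrus (1). That's 2 in total.

2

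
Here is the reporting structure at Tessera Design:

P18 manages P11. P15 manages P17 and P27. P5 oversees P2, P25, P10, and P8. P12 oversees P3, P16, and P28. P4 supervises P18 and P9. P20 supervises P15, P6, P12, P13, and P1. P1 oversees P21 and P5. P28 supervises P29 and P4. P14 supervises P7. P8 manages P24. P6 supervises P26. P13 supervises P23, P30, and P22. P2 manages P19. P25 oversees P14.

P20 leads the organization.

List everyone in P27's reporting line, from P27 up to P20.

P27 -> P15 -> P20

P27 reports to P15. P15 reports to P20. P20 is at the top.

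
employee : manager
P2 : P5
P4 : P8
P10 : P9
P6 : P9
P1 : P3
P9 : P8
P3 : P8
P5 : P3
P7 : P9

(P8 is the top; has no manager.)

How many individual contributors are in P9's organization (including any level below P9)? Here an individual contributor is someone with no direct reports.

3

The people in P9's organization with no one reporting to them are P7, P6, P10. That is 3.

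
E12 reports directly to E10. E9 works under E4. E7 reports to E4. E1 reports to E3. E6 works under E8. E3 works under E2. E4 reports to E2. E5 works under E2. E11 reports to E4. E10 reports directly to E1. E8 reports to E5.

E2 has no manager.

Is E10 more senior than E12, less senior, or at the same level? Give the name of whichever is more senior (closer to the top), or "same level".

E10

E10 is 3 levels below E2; E12 is 4. E10 is higher.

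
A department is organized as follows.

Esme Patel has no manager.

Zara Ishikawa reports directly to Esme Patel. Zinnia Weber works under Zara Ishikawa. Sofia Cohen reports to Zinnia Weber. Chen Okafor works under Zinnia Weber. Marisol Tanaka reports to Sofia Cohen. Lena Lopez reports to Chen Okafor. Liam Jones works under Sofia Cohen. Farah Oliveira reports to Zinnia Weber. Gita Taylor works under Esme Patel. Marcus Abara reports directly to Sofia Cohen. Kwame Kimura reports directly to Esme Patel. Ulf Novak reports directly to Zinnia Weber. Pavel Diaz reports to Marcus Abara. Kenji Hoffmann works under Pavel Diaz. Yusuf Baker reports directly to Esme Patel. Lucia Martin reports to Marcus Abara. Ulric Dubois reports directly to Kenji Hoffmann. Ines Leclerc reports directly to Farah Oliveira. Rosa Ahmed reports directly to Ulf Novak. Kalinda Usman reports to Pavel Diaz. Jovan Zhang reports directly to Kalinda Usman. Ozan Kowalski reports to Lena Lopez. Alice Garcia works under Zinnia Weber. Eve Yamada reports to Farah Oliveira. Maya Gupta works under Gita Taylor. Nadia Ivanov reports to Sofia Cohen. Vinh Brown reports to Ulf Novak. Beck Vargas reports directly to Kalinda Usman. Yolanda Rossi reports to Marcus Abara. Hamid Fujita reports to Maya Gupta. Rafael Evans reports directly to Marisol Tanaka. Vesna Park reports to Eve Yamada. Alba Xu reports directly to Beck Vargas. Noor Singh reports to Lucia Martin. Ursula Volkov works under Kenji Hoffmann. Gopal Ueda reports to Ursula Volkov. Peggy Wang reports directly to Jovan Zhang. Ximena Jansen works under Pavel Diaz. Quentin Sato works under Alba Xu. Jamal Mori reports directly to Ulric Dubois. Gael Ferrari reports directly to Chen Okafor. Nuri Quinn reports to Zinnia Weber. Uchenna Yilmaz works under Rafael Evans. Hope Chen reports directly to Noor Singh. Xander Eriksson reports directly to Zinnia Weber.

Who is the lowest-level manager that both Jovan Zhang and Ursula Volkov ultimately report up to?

Jovan Zhang's chain of managers is Kalinda Usman, Pavel Diaz, Marcus Abara, Sofia Cohen, Zinnia Weber, Zara Ishikawa, Esme Patel. Ursula Volkov's chain of managers is Kenji Hoffmann, Pavel Diaz, Marcus Abara, Sofia Cohen, Zinnia Weber, Zara Ishikawa, Esme Patel. The first manager that appears in both chains is Pavel Diaz.

Pavel Diaz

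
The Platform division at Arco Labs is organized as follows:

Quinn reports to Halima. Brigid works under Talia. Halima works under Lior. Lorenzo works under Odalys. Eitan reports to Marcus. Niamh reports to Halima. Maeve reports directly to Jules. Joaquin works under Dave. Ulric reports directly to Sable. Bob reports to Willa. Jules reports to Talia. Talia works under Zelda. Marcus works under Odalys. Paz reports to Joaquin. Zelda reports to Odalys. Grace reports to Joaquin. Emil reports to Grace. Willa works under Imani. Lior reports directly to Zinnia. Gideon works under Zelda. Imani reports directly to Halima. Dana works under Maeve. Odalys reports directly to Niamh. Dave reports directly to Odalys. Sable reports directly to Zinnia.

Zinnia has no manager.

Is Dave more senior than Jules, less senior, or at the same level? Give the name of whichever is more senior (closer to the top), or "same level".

Dave

Dave is 5 levels below Zinnia; Jules is 7. Dave is higher.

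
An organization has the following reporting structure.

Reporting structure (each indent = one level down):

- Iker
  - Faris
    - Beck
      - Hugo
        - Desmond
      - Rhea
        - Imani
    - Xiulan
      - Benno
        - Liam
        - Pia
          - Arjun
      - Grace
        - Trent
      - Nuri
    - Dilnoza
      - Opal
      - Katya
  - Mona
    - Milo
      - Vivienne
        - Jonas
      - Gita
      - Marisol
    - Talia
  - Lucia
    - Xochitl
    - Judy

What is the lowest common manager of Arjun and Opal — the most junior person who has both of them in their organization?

Arjun's chain of managers is Pia, Benno, Xiulan, Faris, Iker. Opal's chain of managers is Dilnoza, Faris, Iker. The first manager that appears in both chains is Faris.

Faris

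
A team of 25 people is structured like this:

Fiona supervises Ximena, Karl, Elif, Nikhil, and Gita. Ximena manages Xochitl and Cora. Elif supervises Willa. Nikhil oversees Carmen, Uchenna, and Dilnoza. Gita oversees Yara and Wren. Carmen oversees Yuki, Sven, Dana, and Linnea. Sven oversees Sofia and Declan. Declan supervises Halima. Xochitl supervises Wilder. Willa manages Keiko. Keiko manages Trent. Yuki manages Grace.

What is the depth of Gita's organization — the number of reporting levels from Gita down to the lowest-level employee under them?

The longest chain under Gita runs Gita → Wren, which is 1 level below Gita.

1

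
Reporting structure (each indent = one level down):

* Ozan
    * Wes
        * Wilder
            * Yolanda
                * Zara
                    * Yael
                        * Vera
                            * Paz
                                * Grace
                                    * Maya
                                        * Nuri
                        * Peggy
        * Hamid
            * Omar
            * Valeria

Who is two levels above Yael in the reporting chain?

Yolanda

Yael reports to Zara, and Zara reports to Yolanda. So Yael's skip-level manager is Yolanda.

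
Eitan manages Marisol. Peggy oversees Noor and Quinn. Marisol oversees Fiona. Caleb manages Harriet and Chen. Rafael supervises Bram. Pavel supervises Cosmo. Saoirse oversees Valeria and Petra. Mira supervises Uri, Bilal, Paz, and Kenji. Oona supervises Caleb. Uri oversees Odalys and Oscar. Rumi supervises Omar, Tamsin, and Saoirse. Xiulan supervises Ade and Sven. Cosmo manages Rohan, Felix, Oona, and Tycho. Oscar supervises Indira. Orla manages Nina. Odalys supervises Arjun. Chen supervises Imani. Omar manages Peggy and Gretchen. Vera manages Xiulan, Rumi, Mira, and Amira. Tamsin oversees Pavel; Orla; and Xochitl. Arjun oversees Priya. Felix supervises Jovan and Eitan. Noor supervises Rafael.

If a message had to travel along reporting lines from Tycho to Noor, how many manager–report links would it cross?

Tycho is 4 levels below Rumi, and Noor is 3 levels below Rumi (their lowest common manager). The shortest path runs up from Tycho to Rumi and back down to Noor: 4 + 3 = 7 links.

7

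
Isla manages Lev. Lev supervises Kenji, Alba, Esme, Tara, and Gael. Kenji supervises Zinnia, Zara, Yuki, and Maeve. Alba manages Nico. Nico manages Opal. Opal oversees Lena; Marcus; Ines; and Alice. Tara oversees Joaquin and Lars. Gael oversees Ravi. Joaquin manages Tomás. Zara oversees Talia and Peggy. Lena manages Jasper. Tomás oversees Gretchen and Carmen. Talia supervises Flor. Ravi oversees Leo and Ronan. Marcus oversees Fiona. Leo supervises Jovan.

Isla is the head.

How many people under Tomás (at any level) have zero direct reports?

2

The people in Tomás's organization with no one reporting to them are Carmen, Gretchen. That is 2.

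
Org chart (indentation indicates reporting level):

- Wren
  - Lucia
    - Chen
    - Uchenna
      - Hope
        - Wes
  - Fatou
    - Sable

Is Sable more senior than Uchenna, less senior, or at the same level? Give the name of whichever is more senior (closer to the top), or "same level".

same level

Both Sable and Uchenna are 2 levels below Wren.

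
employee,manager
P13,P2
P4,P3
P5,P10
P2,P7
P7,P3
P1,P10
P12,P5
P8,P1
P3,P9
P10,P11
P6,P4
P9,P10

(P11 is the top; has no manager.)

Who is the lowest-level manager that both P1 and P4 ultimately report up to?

P1's chain of managers is P10, P11. P4's chain of managers is P3, P9, P10, P11. The first manager that appears in both chains is P10.

P10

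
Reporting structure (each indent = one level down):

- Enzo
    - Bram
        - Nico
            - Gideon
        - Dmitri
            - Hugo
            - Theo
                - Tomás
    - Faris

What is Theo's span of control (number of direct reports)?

1

Theo directly manages Tomás. That is 1 direct report.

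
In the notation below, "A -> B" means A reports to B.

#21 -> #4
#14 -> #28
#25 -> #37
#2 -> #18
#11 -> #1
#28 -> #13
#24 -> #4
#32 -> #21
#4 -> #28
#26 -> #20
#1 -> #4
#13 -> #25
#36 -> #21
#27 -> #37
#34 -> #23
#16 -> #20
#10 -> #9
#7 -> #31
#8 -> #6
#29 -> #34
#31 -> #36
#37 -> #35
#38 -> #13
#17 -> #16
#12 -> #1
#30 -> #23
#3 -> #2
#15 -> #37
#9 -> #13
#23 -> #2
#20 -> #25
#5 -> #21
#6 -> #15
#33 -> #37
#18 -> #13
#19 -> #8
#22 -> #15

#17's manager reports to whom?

#20

#17 reports to #16, and #16 reports to #20. So #17's skip-level manager is #20.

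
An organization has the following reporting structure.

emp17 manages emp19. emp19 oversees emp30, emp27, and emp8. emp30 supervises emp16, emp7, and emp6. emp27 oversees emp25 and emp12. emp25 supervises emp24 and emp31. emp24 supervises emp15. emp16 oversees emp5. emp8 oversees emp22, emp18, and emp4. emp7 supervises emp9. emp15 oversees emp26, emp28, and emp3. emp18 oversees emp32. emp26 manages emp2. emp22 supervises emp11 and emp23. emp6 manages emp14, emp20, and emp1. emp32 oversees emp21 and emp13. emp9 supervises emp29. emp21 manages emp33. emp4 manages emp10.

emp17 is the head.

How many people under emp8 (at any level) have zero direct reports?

5

The people in emp8's organization with no one reporting to them are emp10, emp23, emp11, emp13, emp33. That is 5.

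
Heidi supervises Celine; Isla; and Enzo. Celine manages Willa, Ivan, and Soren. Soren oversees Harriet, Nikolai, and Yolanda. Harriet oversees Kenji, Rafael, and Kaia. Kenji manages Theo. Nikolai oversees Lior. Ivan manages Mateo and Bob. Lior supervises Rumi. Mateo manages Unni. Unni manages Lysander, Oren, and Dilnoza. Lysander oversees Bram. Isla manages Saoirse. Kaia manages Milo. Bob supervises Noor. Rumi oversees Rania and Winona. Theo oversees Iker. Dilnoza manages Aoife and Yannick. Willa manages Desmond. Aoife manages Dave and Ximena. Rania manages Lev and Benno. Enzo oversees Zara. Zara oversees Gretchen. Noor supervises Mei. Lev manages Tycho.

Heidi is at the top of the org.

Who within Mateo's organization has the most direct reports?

Unni

Direct-report counts within Mateo's organization: Mateo has 1; Unni has 3; Dilnoza has 2; Aoife has 2; Lysander has 1. The largest is 3, held by Unni.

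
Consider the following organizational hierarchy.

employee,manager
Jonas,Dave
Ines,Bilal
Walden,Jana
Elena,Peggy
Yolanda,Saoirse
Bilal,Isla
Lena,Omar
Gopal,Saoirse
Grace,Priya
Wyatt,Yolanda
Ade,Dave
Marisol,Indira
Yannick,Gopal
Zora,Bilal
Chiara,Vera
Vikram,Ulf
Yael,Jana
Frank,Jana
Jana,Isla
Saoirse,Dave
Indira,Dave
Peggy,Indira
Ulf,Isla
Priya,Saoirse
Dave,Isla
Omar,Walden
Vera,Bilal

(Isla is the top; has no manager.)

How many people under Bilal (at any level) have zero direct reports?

3

The people in Bilal's organization with no one reporting to them are Chiara, Zora, Ines. That is 3.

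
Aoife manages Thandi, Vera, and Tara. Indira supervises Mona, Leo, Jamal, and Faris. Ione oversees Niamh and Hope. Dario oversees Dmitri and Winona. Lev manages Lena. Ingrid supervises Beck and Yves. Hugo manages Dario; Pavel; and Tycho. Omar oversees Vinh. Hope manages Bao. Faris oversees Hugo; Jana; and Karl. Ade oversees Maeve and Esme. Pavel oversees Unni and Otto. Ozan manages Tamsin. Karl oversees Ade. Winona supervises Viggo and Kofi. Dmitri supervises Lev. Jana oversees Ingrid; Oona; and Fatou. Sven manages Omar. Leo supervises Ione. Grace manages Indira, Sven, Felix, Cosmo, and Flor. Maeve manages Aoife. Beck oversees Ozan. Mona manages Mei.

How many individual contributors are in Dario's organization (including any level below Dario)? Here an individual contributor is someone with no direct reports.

The people in Dario's organization with no one reporting to them are Kofi, Viggo, Lena. That is 3.

3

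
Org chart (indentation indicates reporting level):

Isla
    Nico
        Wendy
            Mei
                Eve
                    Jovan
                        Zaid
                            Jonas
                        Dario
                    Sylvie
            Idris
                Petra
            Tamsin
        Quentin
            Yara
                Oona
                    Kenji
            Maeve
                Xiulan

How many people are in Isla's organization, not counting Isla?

Isla directly manages Nico. Under Nico: Quentin, Maeve, Xiulan, Yara, Oona, Kenji, Wendy, Tamsin, Idris, Petra, Mei, Eve, Sylvie, Jovan, Dario, Zaid, Jonas (17). That's 18 in total.

18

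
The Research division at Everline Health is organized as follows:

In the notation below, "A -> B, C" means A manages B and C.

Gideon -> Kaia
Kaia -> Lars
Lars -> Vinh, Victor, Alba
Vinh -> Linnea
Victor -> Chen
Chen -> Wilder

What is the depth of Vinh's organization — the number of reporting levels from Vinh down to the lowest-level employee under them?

1

The longest chain under Vinh runs Vinh → Linnea, which is 1 level below Vinh.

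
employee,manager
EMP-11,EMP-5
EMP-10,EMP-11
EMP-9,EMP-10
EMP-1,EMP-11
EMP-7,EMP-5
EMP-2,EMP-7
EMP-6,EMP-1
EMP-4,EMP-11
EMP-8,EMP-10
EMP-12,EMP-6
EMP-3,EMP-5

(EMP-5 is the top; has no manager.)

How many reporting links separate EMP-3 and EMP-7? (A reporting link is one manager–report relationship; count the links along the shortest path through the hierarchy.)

2

EMP-3 is 1 level below EMP-5, and EMP-7 is 1 level below EMP-5 (their lowest common manager). The shortest path runs up from EMP-3 to EMP-5 and back down to EMP-7: 1 + 1 = 2 links.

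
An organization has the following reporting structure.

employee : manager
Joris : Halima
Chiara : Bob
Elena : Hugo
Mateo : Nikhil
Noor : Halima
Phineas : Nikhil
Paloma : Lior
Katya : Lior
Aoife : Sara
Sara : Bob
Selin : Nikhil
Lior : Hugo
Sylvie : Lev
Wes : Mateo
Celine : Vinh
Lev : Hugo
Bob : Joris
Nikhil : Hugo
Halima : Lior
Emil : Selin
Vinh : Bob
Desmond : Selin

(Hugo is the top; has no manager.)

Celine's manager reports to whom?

Celine reports to Vinh, and Vinh reports to Bob. So Celine's skip-level manager is Bob.

Bob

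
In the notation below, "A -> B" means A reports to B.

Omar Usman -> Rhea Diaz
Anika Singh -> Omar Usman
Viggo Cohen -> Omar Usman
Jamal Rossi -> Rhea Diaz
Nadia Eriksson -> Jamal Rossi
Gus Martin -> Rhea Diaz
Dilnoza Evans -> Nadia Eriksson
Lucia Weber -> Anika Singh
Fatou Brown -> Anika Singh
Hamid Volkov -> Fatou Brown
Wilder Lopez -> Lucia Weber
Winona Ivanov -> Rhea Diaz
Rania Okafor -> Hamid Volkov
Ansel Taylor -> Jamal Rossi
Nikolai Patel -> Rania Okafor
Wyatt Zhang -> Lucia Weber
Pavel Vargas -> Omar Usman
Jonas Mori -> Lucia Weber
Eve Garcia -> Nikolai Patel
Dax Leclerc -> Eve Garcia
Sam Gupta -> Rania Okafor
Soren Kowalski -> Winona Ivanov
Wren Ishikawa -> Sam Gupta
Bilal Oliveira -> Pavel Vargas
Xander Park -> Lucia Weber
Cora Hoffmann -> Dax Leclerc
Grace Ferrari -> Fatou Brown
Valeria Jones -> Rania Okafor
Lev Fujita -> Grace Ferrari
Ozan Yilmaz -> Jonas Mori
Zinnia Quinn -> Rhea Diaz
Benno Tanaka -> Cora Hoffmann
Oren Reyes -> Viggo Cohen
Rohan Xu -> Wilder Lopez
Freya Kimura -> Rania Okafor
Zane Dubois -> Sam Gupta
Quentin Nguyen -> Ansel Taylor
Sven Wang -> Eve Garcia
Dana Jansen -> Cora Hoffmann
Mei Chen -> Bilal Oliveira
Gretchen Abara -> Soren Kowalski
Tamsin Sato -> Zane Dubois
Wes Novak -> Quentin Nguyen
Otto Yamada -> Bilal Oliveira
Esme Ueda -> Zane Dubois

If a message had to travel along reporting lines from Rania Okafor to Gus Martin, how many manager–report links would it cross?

Rania Okafor is 5 levels below Rhea Diaz, and Gus Martin is 1 level below Rhea Diaz (their lowest common manager). The shortest path runs up from Rania Okafor to Rhea Diaz and back down to Gus Martin: 5 + 1 = 6 links.

6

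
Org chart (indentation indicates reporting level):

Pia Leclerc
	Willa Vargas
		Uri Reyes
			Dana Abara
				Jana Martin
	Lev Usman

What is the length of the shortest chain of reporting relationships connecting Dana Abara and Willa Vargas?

Dana Abara is in Willa Vargas's organization: the chain from Dana Abara up to Willa Vargas is Dana Abara → Uri Reyes → Willa Vargas, which is 2 links.

2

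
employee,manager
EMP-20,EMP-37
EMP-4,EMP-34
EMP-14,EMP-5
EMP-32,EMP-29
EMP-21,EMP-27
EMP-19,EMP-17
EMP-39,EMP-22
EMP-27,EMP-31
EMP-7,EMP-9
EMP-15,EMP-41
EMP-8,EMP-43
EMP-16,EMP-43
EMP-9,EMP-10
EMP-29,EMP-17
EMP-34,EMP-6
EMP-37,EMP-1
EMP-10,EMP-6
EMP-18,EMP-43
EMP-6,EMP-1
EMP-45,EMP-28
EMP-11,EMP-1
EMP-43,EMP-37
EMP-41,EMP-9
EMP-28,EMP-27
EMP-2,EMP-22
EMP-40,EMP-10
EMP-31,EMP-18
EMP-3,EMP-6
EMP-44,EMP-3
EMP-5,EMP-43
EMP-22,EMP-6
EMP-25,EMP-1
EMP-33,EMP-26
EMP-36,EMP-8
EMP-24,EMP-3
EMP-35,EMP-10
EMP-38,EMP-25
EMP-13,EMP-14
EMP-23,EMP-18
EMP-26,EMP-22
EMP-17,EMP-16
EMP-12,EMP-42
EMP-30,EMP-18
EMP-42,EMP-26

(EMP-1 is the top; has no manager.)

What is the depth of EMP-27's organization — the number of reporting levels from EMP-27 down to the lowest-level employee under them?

The longest chain under EMP-27 runs EMP-27 → EMP-28 → EMP-45, which is 2 levels below EMP-27.

2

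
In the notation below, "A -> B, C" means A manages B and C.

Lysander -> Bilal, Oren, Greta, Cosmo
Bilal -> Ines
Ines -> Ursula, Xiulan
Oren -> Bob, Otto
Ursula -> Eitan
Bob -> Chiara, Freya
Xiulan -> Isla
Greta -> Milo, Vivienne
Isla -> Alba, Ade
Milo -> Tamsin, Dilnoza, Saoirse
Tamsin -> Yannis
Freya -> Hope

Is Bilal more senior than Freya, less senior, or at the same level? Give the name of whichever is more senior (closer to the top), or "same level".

Bilal is 1 level below Lysander; Freya is 3. Bilal is higher.

Bilal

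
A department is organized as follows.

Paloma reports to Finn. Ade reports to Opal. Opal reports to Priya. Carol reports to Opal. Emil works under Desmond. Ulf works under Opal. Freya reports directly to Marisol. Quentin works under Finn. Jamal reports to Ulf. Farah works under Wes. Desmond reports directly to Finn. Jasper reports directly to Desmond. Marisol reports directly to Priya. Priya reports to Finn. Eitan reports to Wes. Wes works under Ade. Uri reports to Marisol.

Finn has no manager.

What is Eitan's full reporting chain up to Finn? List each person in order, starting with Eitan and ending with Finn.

Eitan -> Wes -> Ade -> Opal -> Priya -> Finn

Eitan reports to Wes. Wes reports to Ade. Ade reports to Opal. Opal reports to Priya. Priya reports to Finn. Finn is at the top.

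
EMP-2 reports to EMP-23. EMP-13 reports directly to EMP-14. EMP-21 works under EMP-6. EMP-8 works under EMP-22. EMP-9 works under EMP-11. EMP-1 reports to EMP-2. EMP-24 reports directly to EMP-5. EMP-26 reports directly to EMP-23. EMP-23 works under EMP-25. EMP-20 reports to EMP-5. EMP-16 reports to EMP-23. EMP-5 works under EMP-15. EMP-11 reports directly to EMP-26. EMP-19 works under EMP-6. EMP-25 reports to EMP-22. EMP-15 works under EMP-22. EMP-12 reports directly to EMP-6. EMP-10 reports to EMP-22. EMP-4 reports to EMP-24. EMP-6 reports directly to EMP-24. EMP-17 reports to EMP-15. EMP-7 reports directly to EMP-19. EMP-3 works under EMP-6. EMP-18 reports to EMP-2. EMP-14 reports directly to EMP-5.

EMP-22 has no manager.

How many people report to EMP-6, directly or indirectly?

5

EMP-6 directly manages EMP-21, EMP-12, EMP-3, EMP-19. EMP-21 has no reports. EMP-12 has no reports. EMP-3 has no reports. Under EMP-19: EMP-7 (1). So EMP-6's organization is 4 direct reports plus everyone under them: 1 + 1 + 1 + 2 = 5.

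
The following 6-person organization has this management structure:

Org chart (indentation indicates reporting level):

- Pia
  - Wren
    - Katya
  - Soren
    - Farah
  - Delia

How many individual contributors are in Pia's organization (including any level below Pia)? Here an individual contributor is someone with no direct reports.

The people in Pia's organization with no one reporting to them are Delia, Farah, Katya. That is 3.

3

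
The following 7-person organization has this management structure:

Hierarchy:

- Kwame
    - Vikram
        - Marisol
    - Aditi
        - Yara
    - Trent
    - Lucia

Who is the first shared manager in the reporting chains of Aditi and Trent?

Kwame

Aditi's chain of managers is Kwame. Trent's chain of managers is Kwame. The first manager that appears in both chains is Kwame.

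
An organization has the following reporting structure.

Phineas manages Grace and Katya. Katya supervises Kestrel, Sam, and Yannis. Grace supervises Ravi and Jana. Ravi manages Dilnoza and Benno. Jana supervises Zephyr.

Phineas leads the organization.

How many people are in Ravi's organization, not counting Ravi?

2

Ravi directly manages Benno, Dilnoza. Benno has no reports. Dilnoza has no reports. So Ravi's organization is 2 direct reports plus everyone under them: 1 + 1 = 2.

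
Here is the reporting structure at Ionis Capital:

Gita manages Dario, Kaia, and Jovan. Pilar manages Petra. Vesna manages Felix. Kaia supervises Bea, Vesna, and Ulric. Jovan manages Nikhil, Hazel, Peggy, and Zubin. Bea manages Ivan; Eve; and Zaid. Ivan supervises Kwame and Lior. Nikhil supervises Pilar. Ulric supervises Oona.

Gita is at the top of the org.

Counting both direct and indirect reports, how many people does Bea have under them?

Bea directly manages Ivan, Eve, Zaid. Under Ivan: Lior, Kwame (2). Eve has no reports. Zaid has no reports. So Bea's organization is 3 direct reports plus everyone under them: 3 + 1 + 1 = 5.

5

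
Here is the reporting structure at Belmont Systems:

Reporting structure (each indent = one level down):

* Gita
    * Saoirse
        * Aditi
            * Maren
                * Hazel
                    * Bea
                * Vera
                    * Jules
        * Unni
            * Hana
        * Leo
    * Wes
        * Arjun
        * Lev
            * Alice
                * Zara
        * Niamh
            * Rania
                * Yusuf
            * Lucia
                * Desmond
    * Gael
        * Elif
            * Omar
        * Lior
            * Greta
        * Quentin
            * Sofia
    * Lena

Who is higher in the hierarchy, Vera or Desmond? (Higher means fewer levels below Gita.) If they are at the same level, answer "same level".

Both Vera and Desmond are 4 levels below Gita.

same level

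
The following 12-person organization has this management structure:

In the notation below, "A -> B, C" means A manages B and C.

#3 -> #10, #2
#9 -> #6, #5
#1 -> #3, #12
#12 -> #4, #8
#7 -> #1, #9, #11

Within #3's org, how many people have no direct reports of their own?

The people in #3's organization with no one reporting to them are #2, #10. That is 2.

2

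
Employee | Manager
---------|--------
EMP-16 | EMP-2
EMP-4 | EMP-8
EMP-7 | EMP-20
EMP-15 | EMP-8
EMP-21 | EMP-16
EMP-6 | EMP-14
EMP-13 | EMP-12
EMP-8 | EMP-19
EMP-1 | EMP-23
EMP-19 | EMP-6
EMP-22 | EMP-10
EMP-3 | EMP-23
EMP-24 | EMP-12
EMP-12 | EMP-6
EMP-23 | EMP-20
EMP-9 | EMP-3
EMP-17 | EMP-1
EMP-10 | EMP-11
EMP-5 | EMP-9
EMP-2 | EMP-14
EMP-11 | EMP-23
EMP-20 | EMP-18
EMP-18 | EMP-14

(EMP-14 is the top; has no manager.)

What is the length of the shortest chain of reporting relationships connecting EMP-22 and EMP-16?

EMP-22 is 6 levels below EMP-14, and EMP-16 is 2 levels below EMP-14 (their lowest common manager). The shortest path runs up from EMP-22 to EMP-14 and back down to EMP-16: 6 + 2 = 8 links.

8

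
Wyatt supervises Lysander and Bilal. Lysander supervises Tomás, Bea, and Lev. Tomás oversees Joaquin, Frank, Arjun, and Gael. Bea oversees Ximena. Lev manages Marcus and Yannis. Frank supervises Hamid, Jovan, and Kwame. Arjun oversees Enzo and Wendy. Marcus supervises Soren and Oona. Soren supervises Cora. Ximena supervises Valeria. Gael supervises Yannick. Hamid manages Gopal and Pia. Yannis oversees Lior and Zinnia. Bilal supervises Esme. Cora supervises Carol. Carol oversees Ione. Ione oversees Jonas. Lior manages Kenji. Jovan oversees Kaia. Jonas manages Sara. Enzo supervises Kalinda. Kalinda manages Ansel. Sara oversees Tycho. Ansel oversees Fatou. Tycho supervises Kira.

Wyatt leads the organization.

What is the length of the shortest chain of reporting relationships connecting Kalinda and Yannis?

6

Kalinda is 4 levels below Lysander, and Yannis is 2 levels below Lysander (their lowest common manager). The shortest path runs up from Kalinda to Lysander and back down to Yannis: 4 + 2 = 6 links.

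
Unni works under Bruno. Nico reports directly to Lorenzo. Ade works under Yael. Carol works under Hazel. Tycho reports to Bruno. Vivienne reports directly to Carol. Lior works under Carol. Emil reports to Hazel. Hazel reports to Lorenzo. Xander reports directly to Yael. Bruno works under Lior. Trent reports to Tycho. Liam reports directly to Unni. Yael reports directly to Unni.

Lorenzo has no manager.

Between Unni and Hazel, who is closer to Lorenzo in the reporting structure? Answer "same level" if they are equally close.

Unni is 5 levels below Lorenzo; Hazel is 1. Hazel is higher.

Hazel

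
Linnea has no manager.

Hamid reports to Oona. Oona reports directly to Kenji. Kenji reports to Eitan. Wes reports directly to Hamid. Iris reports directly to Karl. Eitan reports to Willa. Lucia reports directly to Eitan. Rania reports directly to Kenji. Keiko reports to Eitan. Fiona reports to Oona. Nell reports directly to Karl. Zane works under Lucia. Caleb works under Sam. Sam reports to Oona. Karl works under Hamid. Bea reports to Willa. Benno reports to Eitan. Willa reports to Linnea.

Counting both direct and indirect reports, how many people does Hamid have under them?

4

Hamid directly manages Wes, Karl. Wes has no reports. Under Karl: Iris, Nell (2). So Hamid's organization is 2 direct reports plus everyone under them: 1 + 3 = 4.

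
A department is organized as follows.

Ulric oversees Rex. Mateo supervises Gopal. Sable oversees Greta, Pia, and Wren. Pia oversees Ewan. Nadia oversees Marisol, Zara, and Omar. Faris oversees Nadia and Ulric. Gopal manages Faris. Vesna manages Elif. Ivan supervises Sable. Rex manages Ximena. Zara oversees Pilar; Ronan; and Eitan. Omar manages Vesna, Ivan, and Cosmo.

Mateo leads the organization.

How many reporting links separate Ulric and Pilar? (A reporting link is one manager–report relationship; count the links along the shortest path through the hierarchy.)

4

Ulric is 1 level below Faris, and Pilar is 3 levels below Faris (their lowest common manager). The shortest path runs up from Ulric to Faris and back down to Pilar: 1 + 3 = 4 links.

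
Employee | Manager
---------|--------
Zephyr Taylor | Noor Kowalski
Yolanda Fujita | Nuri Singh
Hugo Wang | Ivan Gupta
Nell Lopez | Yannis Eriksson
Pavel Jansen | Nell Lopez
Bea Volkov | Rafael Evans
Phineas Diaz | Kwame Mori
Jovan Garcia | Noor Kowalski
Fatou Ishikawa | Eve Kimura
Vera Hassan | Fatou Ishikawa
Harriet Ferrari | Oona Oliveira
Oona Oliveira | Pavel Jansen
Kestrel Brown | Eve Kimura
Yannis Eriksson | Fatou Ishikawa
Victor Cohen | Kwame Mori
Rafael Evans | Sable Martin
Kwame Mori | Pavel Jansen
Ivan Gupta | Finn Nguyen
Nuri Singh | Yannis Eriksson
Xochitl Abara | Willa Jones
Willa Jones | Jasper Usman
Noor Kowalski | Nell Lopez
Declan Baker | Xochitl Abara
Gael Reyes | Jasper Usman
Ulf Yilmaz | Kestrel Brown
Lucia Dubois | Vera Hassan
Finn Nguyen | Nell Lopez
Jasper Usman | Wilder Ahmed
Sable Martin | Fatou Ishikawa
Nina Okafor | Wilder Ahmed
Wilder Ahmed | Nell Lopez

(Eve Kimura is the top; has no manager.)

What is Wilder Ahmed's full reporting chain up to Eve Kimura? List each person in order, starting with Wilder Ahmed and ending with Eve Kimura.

Wilder Ahmed -> Nell Lopez -> Yannis Eriksson -> Fatou Ishikawa -> Eve Kimura

Wilder Ahmed reports to Nell Lopez. Nell Lopez reports to Yannis Eriksson. Yannis Eriksson reports to Fatou Ishikawa. Fatou Ishikawa reports to Eve Kimura. Eve Kimura is at the top.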